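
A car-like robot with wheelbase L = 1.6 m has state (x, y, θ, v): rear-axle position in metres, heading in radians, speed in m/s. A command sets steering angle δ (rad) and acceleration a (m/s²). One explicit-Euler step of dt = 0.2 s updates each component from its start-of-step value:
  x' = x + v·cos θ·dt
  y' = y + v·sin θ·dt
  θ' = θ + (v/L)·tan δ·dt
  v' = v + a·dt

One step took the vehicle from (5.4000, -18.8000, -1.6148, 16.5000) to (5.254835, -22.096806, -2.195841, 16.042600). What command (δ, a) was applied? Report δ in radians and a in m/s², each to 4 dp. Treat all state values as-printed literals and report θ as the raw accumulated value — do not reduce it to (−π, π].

δ = -0.2746, a = -2.2870

a = (v'−v)/dt = (-0.457400)/0.2 = -2.2870
Δθ = θ'−θ = -0.581041;  (v·dt/L) = 16.5000·0.2/1.6 = 2.062500
tan δ = Δθ·L/(v·dt) = -0.281717  →  δ = -0.2746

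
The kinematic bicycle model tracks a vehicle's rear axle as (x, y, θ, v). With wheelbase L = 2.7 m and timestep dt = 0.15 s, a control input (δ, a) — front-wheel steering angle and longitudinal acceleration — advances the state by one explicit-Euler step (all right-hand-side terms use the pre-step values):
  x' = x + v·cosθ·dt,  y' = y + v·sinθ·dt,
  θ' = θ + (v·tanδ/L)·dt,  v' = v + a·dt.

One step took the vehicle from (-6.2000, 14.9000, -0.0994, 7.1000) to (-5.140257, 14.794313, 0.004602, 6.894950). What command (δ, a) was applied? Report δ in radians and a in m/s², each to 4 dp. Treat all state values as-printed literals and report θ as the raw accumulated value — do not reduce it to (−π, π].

a = (v'−v)/dt = (-0.205050)/0.15 = -1.3670
Δθ = θ'−θ = 0.104002;  (v·dt/L) = 7.1000·0.15/2.7 = 0.394444
tan δ = Δθ·L/(v·dt) = 0.263667  →  δ = 0.2578

δ = 0.2578, a = -1.3670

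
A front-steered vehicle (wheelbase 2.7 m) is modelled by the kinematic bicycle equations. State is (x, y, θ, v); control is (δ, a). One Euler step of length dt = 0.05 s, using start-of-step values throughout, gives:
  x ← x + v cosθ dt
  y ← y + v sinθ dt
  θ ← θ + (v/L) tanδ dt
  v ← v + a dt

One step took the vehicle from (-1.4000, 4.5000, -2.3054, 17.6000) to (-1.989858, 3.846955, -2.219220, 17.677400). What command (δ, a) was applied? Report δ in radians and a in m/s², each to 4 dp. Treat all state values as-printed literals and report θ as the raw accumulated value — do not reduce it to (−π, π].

a = (v'−v)/dt = (0.077400)/0.05 = 1.5480
Δθ = θ'−θ = 0.086180;  (v·dt/L) = 17.6000·0.05/2.7 = 0.325926
tan δ = Δθ·L/(v·dt) = 0.264416  →  δ = 0.2585

δ = 0.2585, a = 1.5480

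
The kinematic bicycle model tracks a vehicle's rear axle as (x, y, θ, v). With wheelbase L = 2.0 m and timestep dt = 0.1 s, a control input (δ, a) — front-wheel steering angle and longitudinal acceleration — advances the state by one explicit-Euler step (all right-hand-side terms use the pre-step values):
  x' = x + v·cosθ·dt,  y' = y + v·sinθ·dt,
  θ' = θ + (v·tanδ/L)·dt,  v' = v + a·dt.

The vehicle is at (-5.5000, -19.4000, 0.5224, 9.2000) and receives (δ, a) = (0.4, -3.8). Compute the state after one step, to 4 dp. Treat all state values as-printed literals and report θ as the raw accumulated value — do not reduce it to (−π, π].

x' = -5.5000 + 9.2000·cos(0.5224)·0.1 = -4.7027
y' = -19.4000 + 9.2000·sin(0.5224)·0.1 = -18.9410
θ' = 0.5224 + (9.2000/2.0)·tan(0.4)·0.1 = 0.7169
v' = 9.2000 − 3.8000·0.1 = 8.8200

(-4.7027, -18.9410, 0.7169, 8.8200)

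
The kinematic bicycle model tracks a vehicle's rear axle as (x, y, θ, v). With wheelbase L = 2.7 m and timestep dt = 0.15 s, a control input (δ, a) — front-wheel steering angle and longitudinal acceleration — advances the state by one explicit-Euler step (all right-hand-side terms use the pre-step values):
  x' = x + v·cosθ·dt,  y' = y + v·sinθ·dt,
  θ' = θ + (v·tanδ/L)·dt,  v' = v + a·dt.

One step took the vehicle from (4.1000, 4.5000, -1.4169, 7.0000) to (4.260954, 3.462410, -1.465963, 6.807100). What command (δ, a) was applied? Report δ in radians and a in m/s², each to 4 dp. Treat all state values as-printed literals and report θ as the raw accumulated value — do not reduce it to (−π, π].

δ = -0.1255, a = -1.2860

a = (v'−v)/dt = (-0.192900)/0.15 = -1.2860
Δθ = θ'−θ = -0.049063;  (v·dt/L) = 7.0000·0.15/2.7 = 0.388889
tan δ = Δθ·L/(v·dt) = -0.126162  →  δ = -0.1255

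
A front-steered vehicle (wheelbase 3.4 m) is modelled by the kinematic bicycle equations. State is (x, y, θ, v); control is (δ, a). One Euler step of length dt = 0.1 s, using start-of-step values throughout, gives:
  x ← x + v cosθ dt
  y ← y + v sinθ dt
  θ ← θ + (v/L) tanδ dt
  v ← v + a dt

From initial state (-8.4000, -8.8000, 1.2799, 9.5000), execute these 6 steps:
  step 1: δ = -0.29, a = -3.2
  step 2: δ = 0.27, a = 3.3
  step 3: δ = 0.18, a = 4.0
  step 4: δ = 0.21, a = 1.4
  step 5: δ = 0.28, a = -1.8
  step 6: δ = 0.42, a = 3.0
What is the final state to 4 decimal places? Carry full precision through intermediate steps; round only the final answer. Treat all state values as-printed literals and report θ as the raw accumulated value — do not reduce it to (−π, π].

(-6.9810, -3.1968, 1.5989, 10.1700)

after step 1 (δ=-0.29, a=-3.2): (-8.127530, -7.889912, 1.196520, 9.180000)
after step 2 (δ=0.27, a=3.3): (-7.791910, -7.035463, 1.271245, 9.510000)
after step 3 (δ=0.18, a=4.0): (-7.511277, -6.126812, 1.322143, 9.910000)
after step 4 (δ=0.21, a=1.4): (-7.267393, -5.166291, 1.384267, 10.050000)
after step 5 (δ=0.28, a=-1.8): (-7.081016, -4.178724, 1.469265, 9.870000)
after step 6 (δ=0.42, a=3.0): (-6.980977, -3.196807, 1.598902, 10.170000)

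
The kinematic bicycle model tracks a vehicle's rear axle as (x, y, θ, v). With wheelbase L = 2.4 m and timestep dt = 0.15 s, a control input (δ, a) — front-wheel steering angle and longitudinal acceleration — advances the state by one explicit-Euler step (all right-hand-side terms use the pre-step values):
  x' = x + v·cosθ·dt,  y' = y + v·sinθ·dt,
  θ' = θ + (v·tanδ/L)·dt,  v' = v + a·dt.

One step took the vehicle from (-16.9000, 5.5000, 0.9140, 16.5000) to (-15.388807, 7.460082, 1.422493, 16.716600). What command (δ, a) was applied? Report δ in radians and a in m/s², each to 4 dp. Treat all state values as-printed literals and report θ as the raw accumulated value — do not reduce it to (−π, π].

δ = 0.4581, a = 1.4440

a = (v'−v)/dt = (0.216600)/0.15 = 1.4440
Δθ = θ'−θ = 0.508493;  (v·dt/L) = 16.5000·0.15/2.4 = 1.031250
tan δ = Δθ·L/(v·dt) = 0.493084  →  δ = 0.4581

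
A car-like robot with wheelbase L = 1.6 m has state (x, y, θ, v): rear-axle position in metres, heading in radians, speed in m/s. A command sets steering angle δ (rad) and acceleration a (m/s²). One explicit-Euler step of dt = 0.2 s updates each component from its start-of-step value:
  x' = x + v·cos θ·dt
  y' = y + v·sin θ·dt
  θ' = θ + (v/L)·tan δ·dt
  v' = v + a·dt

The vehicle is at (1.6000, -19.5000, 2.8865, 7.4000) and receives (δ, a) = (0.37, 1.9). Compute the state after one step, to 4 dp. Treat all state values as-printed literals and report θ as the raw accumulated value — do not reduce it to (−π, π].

(0.1679, -19.1265, 3.2453, 7.7800)

x' = 1.6000 + 7.4000·cos(2.8865)·0.2 = 0.1679
y' = -19.5000 + 7.4000·sin(2.8865)·0.2 = -19.1265
θ' = 2.8865 + (7.4000/1.6)·tan(0.37)·0.2 = 3.2453
v' = 7.4000 + 1.9000·0.2 = 7.7800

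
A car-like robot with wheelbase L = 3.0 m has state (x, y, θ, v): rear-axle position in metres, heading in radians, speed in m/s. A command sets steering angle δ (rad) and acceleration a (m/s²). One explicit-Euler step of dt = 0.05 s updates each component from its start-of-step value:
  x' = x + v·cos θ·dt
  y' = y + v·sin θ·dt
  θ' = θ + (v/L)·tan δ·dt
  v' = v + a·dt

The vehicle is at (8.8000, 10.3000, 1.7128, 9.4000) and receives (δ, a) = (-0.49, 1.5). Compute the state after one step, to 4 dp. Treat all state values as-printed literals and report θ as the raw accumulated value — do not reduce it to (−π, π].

x' = 8.8000 + 9.4000·cos(1.7128)·0.05 = 8.7335
y' = 10.3000 + 9.4000·sin(1.7128)·0.05 = 10.7653
θ' = 1.7128 + (9.4000/3.0)·tan(-0.49)·0.05 = 1.6292
v' = 9.4000 + 1.5000·0.05 = 9.4750

(8.7335, 10.7653, 1.6292, 9.4750)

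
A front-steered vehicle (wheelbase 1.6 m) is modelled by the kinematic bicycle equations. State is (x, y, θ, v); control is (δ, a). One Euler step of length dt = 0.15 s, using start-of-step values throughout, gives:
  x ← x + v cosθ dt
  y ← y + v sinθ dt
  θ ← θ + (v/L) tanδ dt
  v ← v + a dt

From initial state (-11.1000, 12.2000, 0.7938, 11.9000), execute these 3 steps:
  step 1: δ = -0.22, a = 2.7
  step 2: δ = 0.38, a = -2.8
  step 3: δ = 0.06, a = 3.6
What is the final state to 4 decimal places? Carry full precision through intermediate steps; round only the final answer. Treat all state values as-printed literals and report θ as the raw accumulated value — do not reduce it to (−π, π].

after step 1 (δ=-0.22, a=2.7): (-9.848463, 13.472746, 0.544325, 12.305000)
after step 2 (δ=0.38, a=-2.8): (-8.269466, 14.428550, 1.005085, 11.885000)
after step 3 (δ=0.06, a=3.6): (-7.313882, 15.933560, 1.072018, 12.425000)

(-7.3139, 15.9336, 1.0720, 12.4250)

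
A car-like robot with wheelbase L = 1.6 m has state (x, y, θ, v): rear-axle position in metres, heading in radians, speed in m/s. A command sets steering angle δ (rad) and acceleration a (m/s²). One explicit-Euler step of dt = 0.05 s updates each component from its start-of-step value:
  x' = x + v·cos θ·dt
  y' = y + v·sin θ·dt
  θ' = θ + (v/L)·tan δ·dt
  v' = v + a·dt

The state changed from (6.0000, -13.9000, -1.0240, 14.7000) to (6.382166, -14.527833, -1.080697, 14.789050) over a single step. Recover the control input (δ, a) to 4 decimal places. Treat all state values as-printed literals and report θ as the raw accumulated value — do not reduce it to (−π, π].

a = (v'−v)/dt = (0.089050)/0.05 = 1.7810
Δθ = θ'−θ = -0.056697;  (v·dt/L) = 14.7000·0.05/1.6 = 0.459375
tan δ = Δθ·L/(v·dt) = -0.123422  →  δ = -0.1228

δ = -0.1228, a = 1.7810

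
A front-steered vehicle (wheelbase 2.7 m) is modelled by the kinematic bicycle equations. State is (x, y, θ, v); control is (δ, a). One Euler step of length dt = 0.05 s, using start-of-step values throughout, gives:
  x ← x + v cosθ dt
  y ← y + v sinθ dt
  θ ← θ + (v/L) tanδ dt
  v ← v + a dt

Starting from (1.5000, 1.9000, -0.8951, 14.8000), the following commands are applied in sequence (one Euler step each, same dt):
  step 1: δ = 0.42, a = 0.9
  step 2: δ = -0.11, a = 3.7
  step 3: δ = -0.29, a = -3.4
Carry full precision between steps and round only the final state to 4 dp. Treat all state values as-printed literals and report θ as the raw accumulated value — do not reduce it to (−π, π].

(3.0162, 0.2638, -0.8861, 14.8600)

after step 1 (δ=0.42, a=0.9): (1.962826, 1.322599, -0.772706, 14.845000)
after step 2 (δ=-0.11, a=3.7): (2.494295, 0.804453, -0.803068, 15.030000)
after step 3 (δ=-0.29, a=-3.4): (3.016214, 0.263755, -0.886127, 14.860000)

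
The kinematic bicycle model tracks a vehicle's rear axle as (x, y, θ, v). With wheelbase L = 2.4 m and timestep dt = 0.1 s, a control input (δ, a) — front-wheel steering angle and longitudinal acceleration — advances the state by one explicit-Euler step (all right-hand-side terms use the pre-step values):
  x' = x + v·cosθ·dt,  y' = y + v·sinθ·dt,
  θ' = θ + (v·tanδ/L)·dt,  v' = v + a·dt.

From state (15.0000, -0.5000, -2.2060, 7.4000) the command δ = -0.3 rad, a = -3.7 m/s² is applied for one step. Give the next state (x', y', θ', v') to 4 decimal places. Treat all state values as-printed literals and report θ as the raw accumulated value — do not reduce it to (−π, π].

(14.5609, -1.0957, -2.3014, 7.0300)

x' = 15.0000 + 7.4000·cos(-2.2060)·0.1 = 14.5609
y' = -0.5000 + 7.4000·sin(-2.2060)·0.1 = -1.0957
θ' = -2.2060 + (7.4000/2.4)·tan(-0.3)·0.1 = -2.3014
v' = 7.4000 − 3.7000·0.1 = 7.0300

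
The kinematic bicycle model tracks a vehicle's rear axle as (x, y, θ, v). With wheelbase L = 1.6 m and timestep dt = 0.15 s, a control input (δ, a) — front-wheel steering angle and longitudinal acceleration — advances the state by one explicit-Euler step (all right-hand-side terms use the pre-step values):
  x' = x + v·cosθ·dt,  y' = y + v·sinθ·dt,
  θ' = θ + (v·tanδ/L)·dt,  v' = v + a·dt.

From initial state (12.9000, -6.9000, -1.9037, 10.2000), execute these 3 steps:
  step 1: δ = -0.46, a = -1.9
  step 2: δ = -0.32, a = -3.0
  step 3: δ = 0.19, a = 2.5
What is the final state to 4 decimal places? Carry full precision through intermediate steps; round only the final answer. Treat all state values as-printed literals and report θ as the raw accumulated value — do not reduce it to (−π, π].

after step 1 (δ=-0.46, a=-1.9): (12.400013, -8.345999, -2.377473, 9.915000)
after step 2 (δ=-0.32, a=-3.0): (11.326231, -9.375030, -2.685510, 9.465000)
after step 3 (δ=0.19, a=2.5): (10.051602, -10.000337, -2.514856, 9.840000)

(10.0516, -10.0003, -2.5149, 9.8400)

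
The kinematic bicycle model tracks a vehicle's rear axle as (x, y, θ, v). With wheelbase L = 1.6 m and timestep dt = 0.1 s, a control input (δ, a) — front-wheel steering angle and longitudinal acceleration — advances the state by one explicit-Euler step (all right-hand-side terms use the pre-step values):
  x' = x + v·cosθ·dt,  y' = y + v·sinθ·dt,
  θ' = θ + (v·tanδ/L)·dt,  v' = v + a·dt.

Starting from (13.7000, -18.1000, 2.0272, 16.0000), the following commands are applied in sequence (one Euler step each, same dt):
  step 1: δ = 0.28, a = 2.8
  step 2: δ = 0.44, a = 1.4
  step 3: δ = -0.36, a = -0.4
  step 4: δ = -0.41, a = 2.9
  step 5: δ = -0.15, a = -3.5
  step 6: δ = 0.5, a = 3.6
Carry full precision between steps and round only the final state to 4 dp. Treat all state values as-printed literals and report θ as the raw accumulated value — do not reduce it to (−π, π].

after step 1 (δ=0.28, a=2.8): (12.994844, -16.663771, 2.314754, 16.280000)
after step 2 (δ=0.44, a=1.4): (11.892353, -15.465898, 2.793774, 16.420000)
after step 3 (δ=-0.36, a=-0.4): (10.348679, -14.906225, 2.407490, 16.380000)
after step 4 (δ=-0.41, a=2.9): (9.132575, -13.808894, 1.962536, 16.670000)
after step 5 (δ=-0.15, a=-3.5): (8.496119, -12.268176, 1.805072, 16.320000)
after step 6 (δ=0.5, a=3.6): (8.117268, -10.680758, 2.362301, 16.680000)

(8.1173, -10.6808, 2.3623, 16.6800)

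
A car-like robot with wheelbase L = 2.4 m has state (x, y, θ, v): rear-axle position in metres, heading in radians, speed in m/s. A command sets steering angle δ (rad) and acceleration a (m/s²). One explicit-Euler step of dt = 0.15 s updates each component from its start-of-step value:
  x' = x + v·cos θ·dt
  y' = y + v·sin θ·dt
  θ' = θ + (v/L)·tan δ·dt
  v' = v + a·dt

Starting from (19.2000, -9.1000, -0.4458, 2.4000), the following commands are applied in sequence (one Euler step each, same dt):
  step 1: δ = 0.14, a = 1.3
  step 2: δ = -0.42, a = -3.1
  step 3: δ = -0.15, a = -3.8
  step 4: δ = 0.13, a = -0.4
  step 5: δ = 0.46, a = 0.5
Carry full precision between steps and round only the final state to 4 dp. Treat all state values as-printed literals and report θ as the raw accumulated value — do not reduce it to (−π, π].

after step 1 (δ=0.14, a=1.3): (19.524816, -9.255225, -0.424662, 2.595000)
after step 2 (δ=-0.42, a=-3.1): (19.879492, -9.415601, -0.497090, 2.130000)
after step 3 (δ=-0.15, a=-3.8): (20.160324, -9.567961, -0.517210, 1.560000)
after step 4 (δ=0.13, a=-0.4): (20.363717, -9.683664, -0.504463, 1.500000)
after step 5 (δ=0.46, a=0.5): (20.560690, -9.792414, -0.458015, 1.575000)

(20.5607, -9.7924, -0.4580, 1.5750)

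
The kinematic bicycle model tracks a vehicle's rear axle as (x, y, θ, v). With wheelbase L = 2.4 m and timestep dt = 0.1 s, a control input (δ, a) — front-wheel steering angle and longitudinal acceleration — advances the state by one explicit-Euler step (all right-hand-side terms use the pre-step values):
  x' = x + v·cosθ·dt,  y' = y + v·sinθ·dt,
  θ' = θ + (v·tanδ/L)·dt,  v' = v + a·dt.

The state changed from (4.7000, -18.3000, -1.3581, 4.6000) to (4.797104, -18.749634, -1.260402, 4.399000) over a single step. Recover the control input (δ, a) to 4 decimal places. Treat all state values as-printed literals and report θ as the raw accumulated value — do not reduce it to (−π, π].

δ = 0.4714, a = -2.0100

a = (v'−v)/dt = (-0.201000)/0.1 = -2.0100
Δθ = θ'−θ = 0.097698;  (v·dt/L) = 4.6000·0.1/2.4 = 0.191667
tan δ = Δθ·L/(v·dt) = 0.509729  →  δ = 0.4714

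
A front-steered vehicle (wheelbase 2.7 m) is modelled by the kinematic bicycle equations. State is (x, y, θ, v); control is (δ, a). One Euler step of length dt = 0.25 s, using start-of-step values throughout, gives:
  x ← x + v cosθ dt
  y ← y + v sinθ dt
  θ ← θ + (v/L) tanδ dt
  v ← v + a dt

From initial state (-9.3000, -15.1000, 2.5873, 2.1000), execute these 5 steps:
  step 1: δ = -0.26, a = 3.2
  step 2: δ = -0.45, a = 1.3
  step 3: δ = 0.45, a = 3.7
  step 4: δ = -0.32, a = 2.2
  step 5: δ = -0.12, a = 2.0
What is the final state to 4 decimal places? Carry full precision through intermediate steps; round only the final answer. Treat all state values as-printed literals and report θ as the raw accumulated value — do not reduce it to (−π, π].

(-12.6855, -12.5174, 2.3703, 5.2000)

after step 1 (δ=-0.26, a=3.2): (-9.746393, -14.823670, 2.535574, 2.900000)
after step 2 (δ=-0.45, a=1.3): (-10.342287, -14.410710, 2.405864, 3.225000)
after step 3 (δ=0.45, a=3.7): (-10.939994, -13.869614, 2.550110, 4.150000)
after step 4 (δ=-0.32, a=2.2): (-11.801238, -13.291112, 2.422771, 4.700000)
after step 5 (δ=-0.12, a=2.0): (-12.685522, -12.517376, 2.370296, 5.200000)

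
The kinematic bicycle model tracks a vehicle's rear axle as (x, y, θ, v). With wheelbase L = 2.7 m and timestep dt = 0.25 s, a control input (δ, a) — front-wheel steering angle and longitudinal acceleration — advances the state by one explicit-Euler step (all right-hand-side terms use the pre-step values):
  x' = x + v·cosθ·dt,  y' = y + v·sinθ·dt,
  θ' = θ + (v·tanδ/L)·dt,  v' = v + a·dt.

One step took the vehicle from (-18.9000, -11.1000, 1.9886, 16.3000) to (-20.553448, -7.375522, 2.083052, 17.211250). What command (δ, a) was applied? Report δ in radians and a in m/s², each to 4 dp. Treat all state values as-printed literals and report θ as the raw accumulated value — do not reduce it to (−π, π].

a = (v'−v)/dt = (0.911250)/0.25 = 3.6450
Δθ = θ'−θ = 0.094452;  (v·dt/L) = 16.3000·0.25/2.7 = 1.509259
tan δ = Δθ·L/(v·dt) = 0.062582  →  δ = 0.0625

δ = 0.0625, a = 3.6450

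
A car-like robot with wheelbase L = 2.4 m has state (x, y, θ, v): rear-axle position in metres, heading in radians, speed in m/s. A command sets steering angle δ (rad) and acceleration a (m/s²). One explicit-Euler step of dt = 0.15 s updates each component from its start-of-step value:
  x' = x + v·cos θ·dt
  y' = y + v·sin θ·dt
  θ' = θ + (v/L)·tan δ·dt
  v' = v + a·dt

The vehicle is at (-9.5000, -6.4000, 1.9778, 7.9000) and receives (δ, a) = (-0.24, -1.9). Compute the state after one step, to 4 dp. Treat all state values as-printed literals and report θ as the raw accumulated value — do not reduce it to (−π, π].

(-9.9691, -5.3118, 1.8570, 7.6150)

x' = -9.5000 + 7.9000·cos(1.9778)·0.15 = -9.9691
y' = -6.4000 + 7.9000·sin(1.9778)·0.15 = -5.3118
θ' = 1.9778 + (7.9000/2.4)·tan(-0.24)·0.15 = 1.8570
v' = 7.9000 − 1.9000·0.15 = 7.6150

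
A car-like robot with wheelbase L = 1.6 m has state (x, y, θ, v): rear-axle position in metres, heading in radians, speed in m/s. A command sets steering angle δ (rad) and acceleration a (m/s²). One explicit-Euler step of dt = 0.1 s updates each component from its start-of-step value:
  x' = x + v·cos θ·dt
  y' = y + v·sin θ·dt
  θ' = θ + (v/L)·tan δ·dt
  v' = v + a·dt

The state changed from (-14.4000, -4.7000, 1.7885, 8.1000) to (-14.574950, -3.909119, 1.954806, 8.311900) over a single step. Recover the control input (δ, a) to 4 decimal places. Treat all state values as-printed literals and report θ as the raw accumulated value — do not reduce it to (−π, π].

δ = 0.3174, a = 2.1190

a = (v'−v)/dt = (0.211900)/0.1 = 2.1190
Δθ = θ'−θ = 0.166306;  (v·dt/L) = 8.1000·0.1/1.6 = 0.506250
tan δ = Δθ·L/(v·dt) = 0.328506  →  δ = 0.3174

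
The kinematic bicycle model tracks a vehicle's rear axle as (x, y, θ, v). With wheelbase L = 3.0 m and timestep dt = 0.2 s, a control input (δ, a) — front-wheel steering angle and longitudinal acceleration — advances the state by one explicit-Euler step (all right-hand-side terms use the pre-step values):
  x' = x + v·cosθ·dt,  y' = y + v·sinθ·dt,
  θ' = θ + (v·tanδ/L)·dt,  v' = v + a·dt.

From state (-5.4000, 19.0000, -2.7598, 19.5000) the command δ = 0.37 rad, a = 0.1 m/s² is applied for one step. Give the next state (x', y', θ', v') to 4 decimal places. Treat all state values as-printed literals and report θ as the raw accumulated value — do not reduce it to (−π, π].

x' = -5.4000 + 19.5000·cos(-2.7598)·0.2 = -9.0192
y' = 19.0000 + 19.5000·sin(-2.7598)·0.2 = 17.5469
θ' = -2.7598 + (19.5000/3.0)·tan(0.37)·0.2 = -2.2556
v' = 19.5000 + 0.1000·0.2 = 19.5200

(-9.0192, 17.5469, -2.2556, 19.5200)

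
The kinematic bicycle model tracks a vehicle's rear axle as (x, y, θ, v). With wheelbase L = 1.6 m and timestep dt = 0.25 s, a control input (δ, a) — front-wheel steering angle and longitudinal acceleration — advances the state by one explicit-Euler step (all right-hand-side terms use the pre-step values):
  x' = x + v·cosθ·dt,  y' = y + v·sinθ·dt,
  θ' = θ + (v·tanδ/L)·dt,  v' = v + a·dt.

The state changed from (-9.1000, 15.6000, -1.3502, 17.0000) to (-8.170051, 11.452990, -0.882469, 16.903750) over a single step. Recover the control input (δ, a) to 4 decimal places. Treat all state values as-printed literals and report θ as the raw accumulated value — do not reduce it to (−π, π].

a = (v'−v)/dt = (-0.096250)/0.25 = -0.3850
Δθ = θ'−θ = 0.467731;  (v·dt/L) = 17.0000·0.25/1.6 = 2.656250
tan δ = Δθ·L/(v·dt) = 0.176087  →  δ = 0.1743

δ = 0.1743, a = -0.3850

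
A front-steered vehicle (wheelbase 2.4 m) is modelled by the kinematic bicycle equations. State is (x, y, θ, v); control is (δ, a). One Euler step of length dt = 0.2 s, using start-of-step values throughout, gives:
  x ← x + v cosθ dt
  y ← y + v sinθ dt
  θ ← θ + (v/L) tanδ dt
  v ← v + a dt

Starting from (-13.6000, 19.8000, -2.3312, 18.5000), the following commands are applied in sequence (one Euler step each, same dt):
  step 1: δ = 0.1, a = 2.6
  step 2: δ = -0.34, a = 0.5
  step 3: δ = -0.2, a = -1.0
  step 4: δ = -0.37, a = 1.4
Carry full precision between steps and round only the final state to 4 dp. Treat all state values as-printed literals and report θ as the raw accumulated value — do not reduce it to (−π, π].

after step 1 (δ=0.1, a=2.6): (-16.150092, 17.119136, -2.176517, 19.020000)
after step 2 (δ=-0.34, a=0.5): (-18.315918, 13.991899, -2.737190, 19.120000)
after step 3 (δ=-0.2, a=-1.0): (-21.831466, 12.487272, -3.060175, 18.920000)
after step 4 (δ=-0.37, a=1.4): (-25.602931, 12.179528, -3.671706, 19.200000)

(-25.6029, 12.1795, -3.6717, 19.2000)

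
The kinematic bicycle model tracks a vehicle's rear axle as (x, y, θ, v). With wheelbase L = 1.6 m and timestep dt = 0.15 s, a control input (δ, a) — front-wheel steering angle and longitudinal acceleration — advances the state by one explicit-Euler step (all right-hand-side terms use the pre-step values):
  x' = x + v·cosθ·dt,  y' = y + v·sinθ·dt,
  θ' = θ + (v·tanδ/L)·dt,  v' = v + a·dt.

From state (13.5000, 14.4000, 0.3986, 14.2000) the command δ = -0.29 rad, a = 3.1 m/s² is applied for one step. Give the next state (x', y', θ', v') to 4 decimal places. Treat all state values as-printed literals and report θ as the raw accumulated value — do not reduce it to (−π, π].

x' = 13.5000 + 14.2000·cos(0.3986)·0.15 = 15.4630
y' = 14.4000 + 14.2000·sin(0.3986)·0.15 = 15.2267
θ' = 0.3986 + (14.2000/1.6)·tan(-0.29)·0.15 = 0.0013
v' = 14.2000 + 3.1000·0.15 = 14.6650

(15.4630, 15.2267, 0.0013, 14.6650)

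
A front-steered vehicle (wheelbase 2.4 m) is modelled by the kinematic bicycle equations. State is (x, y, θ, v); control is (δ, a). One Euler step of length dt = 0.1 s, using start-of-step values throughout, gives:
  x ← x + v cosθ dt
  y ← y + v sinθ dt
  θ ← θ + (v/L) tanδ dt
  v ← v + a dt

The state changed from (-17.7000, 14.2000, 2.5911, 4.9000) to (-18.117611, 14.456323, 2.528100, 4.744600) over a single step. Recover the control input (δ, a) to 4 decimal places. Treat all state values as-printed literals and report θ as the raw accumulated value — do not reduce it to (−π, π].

a = (v'−v)/dt = (-0.155400)/0.1 = -1.5540
Δθ = θ'−θ = -0.063000;  (v·dt/L) = 4.9000·0.1/2.4 = 0.204167
tan δ = Δθ·L/(v·dt) = -0.308571  →  δ = -0.2993

δ = -0.2993, a = -1.5540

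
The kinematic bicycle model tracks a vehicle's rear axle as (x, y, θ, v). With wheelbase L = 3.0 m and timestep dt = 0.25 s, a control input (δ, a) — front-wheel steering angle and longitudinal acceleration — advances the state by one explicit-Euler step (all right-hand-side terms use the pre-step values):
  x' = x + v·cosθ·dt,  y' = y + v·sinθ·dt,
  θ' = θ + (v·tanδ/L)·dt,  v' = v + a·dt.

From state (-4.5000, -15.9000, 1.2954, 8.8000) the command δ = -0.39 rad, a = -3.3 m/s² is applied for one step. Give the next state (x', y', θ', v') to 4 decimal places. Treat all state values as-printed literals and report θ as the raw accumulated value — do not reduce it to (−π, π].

(-3.9018, -13.7829, 0.9940, 7.9750)

x' = -4.5000 + 8.8000·cos(1.2954)·0.25 = -3.9018
y' = -15.9000 + 8.8000·sin(1.2954)·0.25 = -13.7829
θ' = 1.2954 + (8.8000/3.0)·tan(-0.39)·0.25 = 0.9940
v' = 8.8000 − 3.3000·0.25 = 7.9750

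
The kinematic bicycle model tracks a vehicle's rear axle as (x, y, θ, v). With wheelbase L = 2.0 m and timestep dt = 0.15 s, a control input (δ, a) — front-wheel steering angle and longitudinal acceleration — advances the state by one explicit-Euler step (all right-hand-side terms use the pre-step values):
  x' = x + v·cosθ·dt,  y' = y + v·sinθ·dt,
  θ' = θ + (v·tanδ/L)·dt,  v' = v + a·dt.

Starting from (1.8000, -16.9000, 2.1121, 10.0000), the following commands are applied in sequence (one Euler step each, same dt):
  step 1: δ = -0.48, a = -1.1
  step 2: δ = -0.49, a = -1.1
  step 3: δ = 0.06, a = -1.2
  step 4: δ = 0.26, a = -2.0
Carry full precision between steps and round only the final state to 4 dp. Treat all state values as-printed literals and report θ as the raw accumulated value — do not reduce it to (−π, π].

after step 1 (δ=-0.48, a=-1.1): (1.027119, -15.614443, 1.721642, 9.835000)
after step 2 (δ=-0.49, a=-1.1): (0.805428, -14.155946, 1.328201, 9.670000)
after step 3 (δ=0.06, a=-1.2): (1.153870, -12.747920, 1.371769, 9.490000)
after step 4 (δ=0.26, a=-2.0): (1.435319, -11.352520, 1.561110, 9.190000)

(1.4353, -11.3525, 1.5611, 9.1900)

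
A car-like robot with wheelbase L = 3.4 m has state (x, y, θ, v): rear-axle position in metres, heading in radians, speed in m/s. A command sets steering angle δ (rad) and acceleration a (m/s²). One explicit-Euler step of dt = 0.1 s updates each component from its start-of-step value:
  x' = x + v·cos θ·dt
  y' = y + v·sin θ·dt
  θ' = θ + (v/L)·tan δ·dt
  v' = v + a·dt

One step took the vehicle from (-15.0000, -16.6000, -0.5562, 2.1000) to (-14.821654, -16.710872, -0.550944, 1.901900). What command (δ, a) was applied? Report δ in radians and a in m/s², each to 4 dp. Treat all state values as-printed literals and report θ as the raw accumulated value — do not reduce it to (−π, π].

a = (v'−v)/dt = (-0.198100)/0.1 = -1.9810
Δθ = θ'−θ = 0.005256;  (v·dt/L) = 2.1000·0.1/3.4 = 0.061765
tan δ = Δθ·L/(v·dt) = 0.085097  →  δ = 0.0849

δ = 0.0849, a = -1.9810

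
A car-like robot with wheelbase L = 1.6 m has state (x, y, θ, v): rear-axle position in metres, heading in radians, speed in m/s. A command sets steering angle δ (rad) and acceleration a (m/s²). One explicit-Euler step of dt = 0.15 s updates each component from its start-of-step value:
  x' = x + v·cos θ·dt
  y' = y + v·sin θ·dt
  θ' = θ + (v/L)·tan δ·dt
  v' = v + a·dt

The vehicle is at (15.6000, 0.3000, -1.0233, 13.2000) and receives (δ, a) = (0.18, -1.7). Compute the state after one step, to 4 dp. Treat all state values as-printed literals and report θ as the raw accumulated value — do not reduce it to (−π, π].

x' = 15.6000 + 13.2000·cos(-1.0233)·0.15 = 16.6307
y' = 0.3000 + 13.2000·sin(-1.0233)·0.15 = -1.3906
θ' = -1.0233 + (13.2000/1.6)·tan(0.18)·0.15 = -0.7981
v' = 13.2000 − 1.7000·0.15 = 12.9450

(16.6307, -1.3906, -0.7981, 12.9450)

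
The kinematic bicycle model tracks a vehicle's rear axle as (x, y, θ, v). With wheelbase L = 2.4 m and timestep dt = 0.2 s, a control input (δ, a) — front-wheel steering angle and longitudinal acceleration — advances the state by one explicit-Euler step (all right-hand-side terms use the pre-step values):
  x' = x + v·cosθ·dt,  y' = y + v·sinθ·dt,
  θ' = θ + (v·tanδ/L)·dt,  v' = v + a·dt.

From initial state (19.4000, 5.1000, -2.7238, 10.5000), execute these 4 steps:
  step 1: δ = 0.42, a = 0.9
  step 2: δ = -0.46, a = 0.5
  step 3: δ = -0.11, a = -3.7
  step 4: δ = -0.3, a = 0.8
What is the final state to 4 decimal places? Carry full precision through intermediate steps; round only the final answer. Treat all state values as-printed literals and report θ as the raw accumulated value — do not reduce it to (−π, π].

after step 1 (δ=0.42, a=0.9): (17.480628, 4.247938, -2.333049, 10.680000)
after step 2 (δ=-0.46, a=0.5): (16.005608, 2.703007, -2.773998, 10.780000)
after step 3 (δ=-0.11, a=-3.7): (13.993640, 1.928202, -2.873216, 10.040000)
after step 4 (δ=-0.3, a=0.8): (12.057521, 1.395747, -3.132027, 10.200000)

(12.0575, 1.3957, -3.1320, 10.2000)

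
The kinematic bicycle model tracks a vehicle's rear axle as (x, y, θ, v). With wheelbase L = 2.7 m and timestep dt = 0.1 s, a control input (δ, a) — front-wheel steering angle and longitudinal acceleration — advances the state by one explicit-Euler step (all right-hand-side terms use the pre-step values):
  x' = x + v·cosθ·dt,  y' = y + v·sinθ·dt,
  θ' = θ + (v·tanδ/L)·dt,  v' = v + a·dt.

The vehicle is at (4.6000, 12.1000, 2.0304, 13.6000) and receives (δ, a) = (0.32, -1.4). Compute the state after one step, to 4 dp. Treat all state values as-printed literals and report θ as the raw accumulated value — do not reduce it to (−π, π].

x' = 4.6000 + 13.6000·cos(2.0304)·0.1 = 3.9967
y' = 12.1000 + 13.6000·sin(2.0304)·0.1 = 13.3189
θ' = 2.0304 + (13.6000/2.7)·tan(0.32)·0.1 = 2.1973
v' = 13.6000 − 1.4000·0.1 = 13.4600

(3.9967, 13.3189, 2.1973, 13.4600)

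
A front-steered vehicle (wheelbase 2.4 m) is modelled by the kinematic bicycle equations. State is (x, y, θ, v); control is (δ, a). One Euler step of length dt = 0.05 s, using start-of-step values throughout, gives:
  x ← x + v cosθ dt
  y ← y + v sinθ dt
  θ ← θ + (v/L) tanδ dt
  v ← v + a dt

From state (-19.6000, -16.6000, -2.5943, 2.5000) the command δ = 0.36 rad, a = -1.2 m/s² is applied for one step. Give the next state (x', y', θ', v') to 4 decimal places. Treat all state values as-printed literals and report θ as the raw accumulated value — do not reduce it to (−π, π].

x' = -19.6000 + 2.5000·cos(-2.5943)·0.05 = -19.7067
y' = -16.6000 + 2.5000·sin(-2.5943)·0.05 = -16.6650
θ' = -2.5943 + (2.5000/2.4)·tan(0.36)·0.05 = -2.5747
v' = 2.5000 − 1.2000·0.05 = 2.4400

(-19.7067, -16.6650, -2.5747, 2.4400)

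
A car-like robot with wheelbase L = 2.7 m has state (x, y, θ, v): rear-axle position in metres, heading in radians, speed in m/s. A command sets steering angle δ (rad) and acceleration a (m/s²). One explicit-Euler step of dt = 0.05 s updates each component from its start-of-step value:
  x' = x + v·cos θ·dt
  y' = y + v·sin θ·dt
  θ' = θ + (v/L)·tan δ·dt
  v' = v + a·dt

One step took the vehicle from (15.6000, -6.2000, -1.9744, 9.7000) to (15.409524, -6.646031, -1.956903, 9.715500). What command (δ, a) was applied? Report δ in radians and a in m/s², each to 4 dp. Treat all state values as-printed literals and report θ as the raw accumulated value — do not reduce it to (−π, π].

δ = 0.0971, a = 0.3100

a = (v'−v)/dt = (0.015500)/0.05 = 0.3100
Δθ = θ'−θ = 0.017497;  (v·dt/L) = 9.7000·0.05/2.7 = 0.179630
tan δ = Δθ·L/(v·dt) = 0.097406  →  δ = 0.0971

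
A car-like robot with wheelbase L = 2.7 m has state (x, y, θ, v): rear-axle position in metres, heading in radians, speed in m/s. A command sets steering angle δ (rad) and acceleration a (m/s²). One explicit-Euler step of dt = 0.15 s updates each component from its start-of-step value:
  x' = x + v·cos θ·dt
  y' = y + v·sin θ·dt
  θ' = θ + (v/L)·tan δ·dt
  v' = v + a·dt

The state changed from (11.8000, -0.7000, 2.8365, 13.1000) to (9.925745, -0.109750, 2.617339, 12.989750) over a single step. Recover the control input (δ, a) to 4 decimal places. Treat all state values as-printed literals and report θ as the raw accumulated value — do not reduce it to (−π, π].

a = (v'−v)/dt = (-0.110250)/0.15 = -0.7350
Δθ = θ'−θ = -0.219161;  (v·dt/L) = 13.1000·0.15/2.7 = 0.727778
tan δ = Δθ·L/(v·dt) = -0.301137  →  δ = -0.2925

δ = -0.2925, a = -0.7350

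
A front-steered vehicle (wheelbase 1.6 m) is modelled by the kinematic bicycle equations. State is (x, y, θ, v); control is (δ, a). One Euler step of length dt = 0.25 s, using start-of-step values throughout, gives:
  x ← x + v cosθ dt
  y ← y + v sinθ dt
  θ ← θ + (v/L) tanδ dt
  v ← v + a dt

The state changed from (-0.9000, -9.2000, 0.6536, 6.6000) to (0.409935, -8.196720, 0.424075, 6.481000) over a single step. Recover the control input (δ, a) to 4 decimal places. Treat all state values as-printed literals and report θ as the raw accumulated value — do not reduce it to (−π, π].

δ = -0.2190, a = -0.4760

a = (v'−v)/dt = (-0.119000)/0.25 = -0.4760
Δθ = θ'−θ = -0.229525;  (v·dt/L) = 6.6000·0.25/1.6 = 1.031250
tan δ = Δθ·L/(v·dt) = -0.222570  →  δ = -0.2190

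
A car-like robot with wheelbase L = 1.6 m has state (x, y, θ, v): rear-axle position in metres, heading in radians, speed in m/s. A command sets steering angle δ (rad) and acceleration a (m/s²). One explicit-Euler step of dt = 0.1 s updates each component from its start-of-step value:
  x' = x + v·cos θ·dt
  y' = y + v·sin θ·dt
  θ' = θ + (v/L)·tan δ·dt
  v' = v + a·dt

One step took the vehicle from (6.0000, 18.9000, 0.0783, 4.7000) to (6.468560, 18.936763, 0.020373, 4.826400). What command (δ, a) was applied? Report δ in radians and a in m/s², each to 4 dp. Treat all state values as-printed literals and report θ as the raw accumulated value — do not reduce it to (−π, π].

δ = -0.1947, a = 1.2640

a = (v'−v)/dt = (0.126400)/0.1 = 1.2640
Δθ = θ'−θ = -0.057927;  (v·dt/L) = 4.7000·0.1/1.6 = 0.293750
tan δ = Δθ·L/(v·dt) = -0.197198  →  δ = -0.1947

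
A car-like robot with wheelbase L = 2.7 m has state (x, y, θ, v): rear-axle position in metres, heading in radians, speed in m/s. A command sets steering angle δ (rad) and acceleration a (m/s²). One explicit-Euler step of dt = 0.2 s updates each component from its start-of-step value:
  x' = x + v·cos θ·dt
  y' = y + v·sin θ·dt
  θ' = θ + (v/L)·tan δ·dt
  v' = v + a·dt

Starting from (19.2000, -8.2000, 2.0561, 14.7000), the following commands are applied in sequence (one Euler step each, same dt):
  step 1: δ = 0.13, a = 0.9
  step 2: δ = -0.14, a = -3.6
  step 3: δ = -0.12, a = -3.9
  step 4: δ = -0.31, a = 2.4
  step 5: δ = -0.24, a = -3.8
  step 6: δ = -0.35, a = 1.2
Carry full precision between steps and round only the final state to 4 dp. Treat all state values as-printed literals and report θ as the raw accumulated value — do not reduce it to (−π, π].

after step 1 (δ=0.13, a=0.9): (17.828558, -5.599472, 2.198458, 14.880000)
after step 2 (δ=-0.14, a=-3.6): (16.080890, -3.190690, 2.043131, 14.160000)
after step 3 (δ=-0.12, a=-3.9): (14.792424, -0.668770, 1.916657, 13.380000)
after step 4 (δ=-0.31, a=2.4): (13.885243, 1.848768, 1.599177, 13.860000)
after step 5 (δ=-0.24, a=-3.8): (13.806583, 4.619652, 1.347934, 13.100000)
after step 6 (δ=-0.35, a=1.2): (14.385660, 7.174857, 0.993721, 13.340000)

(14.3857, 7.1749, 0.9937, 13.3400)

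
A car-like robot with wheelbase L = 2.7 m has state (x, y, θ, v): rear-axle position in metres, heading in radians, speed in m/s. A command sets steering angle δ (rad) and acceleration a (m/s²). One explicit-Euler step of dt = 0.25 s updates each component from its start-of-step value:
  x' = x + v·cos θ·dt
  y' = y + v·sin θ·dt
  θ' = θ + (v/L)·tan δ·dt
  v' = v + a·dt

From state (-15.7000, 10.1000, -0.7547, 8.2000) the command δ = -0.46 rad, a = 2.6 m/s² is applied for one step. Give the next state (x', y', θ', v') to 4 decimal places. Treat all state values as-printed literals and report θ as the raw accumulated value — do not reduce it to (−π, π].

x' = -15.7000 + 8.2000·cos(-0.7547)·0.25 = -14.2066
y' = 10.1000 + 8.2000·sin(-0.7547)·0.25 = 8.6956
θ' = -0.7547 + (8.2000/2.7)·tan(-0.46)·0.25 = -1.1309
v' = 8.2000 + 2.6000·0.25 = 8.8500

(-14.2066, 8.6956, -1.1309, 8.8500)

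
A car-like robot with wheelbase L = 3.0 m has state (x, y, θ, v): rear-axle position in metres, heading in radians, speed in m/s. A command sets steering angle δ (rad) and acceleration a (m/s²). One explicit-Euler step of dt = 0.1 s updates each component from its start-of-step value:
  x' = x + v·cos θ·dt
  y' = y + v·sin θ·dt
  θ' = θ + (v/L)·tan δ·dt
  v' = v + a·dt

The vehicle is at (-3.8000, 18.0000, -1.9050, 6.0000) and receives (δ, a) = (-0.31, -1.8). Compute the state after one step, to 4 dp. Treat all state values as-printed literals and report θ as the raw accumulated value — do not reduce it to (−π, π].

(-3.9968, 17.4332, -1.9691, 5.8200)

x' = -3.8000 + 6.0000·cos(-1.9050)·0.1 = -3.9968
y' = 18.0000 + 6.0000·sin(-1.9050)·0.1 = 17.4332
θ' = -1.9050 + (6.0000/3.0)·tan(-0.31)·0.1 = -1.9691
v' = 6.0000 − 1.8000·0.1 = 5.8200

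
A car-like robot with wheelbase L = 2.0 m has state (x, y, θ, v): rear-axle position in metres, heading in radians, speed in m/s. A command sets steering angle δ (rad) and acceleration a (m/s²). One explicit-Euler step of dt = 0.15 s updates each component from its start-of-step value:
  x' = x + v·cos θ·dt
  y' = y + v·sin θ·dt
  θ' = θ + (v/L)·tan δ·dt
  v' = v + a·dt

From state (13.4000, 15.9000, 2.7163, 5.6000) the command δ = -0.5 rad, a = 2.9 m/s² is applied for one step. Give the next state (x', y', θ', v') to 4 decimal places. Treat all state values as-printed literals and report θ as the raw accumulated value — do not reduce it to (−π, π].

(12.6348, 16.2466, 2.4869, 6.0350)

x' = 13.4000 + 5.6000·cos(2.7163)·0.15 = 12.6348
y' = 15.9000 + 5.6000·sin(2.7163)·0.15 = 16.2466
θ' = 2.7163 + (5.6000/2.0)·tan(-0.5)·0.15 = 2.4869
v' = 5.6000 + 2.9000·0.15 = 6.0350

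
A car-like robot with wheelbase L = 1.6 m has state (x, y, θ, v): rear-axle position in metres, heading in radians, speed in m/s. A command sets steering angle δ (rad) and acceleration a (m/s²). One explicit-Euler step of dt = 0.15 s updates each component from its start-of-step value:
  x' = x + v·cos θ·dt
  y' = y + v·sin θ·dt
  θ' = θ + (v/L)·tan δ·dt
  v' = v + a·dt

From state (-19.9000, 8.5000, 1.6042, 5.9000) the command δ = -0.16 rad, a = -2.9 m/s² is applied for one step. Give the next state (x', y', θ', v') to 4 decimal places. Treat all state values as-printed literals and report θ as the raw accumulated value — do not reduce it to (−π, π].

(-19.9296, 9.3845, 1.5149, 5.4650)

x' = -19.9000 + 5.9000·cos(1.6042)·0.15 = -19.9296
y' = 8.5000 + 5.9000·sin(1.6042)·0.15 = 9.3845
θ' = 1.6042 + (5.9000/1.6)·tan(-0.16)·0.15 = 1.5149
v' = 5.9000 − 2.9000·0.15 = 5.4650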